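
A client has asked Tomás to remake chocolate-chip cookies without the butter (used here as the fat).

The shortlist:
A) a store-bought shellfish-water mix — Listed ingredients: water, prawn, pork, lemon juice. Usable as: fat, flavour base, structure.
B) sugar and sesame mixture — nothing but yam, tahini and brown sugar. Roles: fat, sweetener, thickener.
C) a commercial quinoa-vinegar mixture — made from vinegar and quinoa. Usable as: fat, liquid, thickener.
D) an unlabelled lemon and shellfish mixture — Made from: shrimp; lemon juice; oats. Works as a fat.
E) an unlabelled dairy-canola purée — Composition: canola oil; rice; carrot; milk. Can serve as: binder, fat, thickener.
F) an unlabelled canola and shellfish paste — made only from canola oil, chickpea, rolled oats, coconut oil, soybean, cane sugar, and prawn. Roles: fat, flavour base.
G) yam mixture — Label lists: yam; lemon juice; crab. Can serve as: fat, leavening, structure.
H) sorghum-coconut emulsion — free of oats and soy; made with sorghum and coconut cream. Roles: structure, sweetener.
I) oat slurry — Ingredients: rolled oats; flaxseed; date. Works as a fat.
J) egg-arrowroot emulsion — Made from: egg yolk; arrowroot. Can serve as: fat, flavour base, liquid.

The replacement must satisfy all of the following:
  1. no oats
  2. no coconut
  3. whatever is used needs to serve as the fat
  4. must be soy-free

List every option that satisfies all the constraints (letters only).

A: pork and prawn etc. — none of it excluded — OK
B: no soy, no coconut — valid
C: only quinoa and vinegar; none excluded — valid
D: has oats, so not oat-free — out
E: milk and rice etc. — none of it excluded — valid
F: has rolled oats, so not oat-free; has soybean, so not soy-free (and 1 more) — no
G: works as a fat, no soy, no oats — valid
H: not usable as a fat; has coconut cream, so not coconut-free — out
I: has rolled oats, so not oat-free — out
J: works as a fat, no soy, no oats — keep

A, B, C, E, G, J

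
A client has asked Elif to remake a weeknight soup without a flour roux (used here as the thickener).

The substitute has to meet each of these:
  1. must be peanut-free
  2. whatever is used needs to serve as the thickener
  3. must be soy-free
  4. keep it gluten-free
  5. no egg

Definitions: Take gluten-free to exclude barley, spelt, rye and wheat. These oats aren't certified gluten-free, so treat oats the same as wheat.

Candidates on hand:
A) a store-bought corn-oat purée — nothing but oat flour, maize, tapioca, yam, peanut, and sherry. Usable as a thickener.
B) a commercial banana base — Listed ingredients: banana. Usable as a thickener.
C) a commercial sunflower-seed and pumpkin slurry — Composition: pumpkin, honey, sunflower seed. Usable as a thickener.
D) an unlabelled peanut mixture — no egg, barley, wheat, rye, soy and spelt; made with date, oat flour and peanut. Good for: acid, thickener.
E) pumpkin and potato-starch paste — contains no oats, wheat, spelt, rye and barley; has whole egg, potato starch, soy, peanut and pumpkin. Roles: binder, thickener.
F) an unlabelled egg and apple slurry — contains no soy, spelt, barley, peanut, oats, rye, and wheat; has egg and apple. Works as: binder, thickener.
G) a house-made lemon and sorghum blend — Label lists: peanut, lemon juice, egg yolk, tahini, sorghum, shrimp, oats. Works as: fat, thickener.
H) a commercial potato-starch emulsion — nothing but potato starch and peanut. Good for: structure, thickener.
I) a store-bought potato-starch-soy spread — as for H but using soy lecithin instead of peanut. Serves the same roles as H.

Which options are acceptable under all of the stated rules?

B, C

A: has oat flour, so not gluten-free; has peanut, so not peanut-free — no
B: every rule checks out — OK
C: every rule checks out — OK
D: has oat flour, so not gluten-free; has peanut, so not peanut-free — no
E: has peanut, so not peanut-free; has soy, so not soy-free (and 1 more) — reject
F: has egg, so not egg-free — out
G: has oats, so not gluten-free; has peanut, so not peanut-free (and 1 more) — out
H: has peanut, so not peanut-free — reject
I: has soy lecithin, so not soy-free — reject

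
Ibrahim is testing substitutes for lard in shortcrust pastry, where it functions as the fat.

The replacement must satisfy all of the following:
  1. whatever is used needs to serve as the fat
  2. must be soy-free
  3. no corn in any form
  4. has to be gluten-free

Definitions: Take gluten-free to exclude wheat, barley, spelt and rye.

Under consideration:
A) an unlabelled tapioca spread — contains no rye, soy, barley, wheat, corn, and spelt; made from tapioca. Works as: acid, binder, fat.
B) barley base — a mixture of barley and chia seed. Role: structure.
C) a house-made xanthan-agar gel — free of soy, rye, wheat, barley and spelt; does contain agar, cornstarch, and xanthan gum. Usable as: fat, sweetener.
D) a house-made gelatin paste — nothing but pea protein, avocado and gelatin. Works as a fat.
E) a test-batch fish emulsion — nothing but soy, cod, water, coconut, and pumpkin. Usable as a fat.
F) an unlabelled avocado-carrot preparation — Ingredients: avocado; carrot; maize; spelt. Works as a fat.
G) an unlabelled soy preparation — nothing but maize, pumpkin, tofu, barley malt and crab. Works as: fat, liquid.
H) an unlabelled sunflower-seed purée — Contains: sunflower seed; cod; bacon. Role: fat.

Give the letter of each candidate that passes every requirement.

A, D, H

A: no corn, gluten-free — OK
B: not usable as a fat; has barley, so not gluten-free — out
C: has cornstarch, so not corn-free — no
D: every rule checks out — keep
E: has soy, so not soy-free — reject
F: has spelt, so not gluten-free; has maize, so not corn-free — out
G: has barley malt, so not gluten-free; has maize, so not corn-free (and 1 more) — no
H: only cod, bacon, and sunflower seed; none excluded — valid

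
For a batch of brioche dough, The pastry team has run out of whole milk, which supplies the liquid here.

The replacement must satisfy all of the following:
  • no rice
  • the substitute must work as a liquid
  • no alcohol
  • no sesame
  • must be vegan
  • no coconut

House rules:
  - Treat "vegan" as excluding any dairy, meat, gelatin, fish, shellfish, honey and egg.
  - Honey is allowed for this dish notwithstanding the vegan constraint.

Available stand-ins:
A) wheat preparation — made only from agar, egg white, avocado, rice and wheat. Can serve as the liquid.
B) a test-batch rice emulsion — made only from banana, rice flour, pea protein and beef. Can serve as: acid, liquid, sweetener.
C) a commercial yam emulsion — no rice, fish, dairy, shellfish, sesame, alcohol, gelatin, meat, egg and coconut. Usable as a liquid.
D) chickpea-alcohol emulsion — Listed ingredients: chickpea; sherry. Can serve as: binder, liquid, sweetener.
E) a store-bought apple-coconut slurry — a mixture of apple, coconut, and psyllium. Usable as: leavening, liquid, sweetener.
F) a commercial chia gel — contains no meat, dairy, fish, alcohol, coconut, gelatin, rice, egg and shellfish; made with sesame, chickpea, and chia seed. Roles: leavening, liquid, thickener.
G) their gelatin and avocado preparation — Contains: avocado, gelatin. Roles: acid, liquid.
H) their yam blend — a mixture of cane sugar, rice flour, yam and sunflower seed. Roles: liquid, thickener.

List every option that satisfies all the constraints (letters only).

C

A: has egg white, so not vegan; has rice, so not rice-free — reject
B: has beef, so not vegan; has rice flour, so not rice-free — out
C: works as a liquid, no rice, no sesame — keep
D: has sherry, so not alcohol-free — reject
E: has coconut, so not coconut-free — no
F: has sesame, so not sesame-free — out
G: has gelatin, so not vegan — no
H: has rice flour, so not rice-free — reject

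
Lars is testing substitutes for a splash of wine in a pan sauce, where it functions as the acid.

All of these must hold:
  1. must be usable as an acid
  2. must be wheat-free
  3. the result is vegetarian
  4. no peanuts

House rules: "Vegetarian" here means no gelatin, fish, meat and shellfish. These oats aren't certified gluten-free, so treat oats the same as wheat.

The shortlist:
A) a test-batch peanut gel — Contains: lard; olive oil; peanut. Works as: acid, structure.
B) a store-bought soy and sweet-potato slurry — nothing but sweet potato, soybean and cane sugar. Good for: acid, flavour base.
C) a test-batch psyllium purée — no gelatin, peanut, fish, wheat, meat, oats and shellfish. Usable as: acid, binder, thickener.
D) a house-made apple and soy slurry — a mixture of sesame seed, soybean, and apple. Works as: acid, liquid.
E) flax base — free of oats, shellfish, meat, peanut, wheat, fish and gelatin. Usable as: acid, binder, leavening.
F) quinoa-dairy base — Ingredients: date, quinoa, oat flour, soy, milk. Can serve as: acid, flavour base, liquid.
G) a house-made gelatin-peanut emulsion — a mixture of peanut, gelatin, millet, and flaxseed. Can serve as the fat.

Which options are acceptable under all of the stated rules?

B, C, D, E

A: has lard, so not vegetarian; has peanut, so not peanut-free — no
B: works as an acid, no peanut, vegetarian — keep
C: wheat-free, vegetarian — valid
D: only sesame seed, soybean, and apple; none excluded — OK
E: works as an acid, wheat-free, no peanut — keep
F: has oat flour, so not wheat-free — reject
G: not usable as an acid; has gelatin, so not vegetarian (and 1 more) — reject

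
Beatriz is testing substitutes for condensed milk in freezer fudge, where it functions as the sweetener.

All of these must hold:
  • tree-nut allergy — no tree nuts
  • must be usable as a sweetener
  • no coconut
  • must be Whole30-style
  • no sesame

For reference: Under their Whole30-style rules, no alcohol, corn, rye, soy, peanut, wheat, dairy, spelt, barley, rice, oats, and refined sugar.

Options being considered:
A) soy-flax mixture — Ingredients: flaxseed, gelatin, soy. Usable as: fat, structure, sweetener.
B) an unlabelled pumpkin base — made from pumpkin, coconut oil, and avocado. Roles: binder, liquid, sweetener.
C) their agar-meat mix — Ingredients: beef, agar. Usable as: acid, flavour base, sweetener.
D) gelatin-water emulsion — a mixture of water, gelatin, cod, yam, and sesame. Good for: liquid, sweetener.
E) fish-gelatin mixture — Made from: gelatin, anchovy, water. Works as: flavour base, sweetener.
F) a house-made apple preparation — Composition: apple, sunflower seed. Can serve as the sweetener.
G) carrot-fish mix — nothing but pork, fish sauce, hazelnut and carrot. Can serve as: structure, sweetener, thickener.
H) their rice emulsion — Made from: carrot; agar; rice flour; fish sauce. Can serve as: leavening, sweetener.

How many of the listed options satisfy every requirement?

A: has soy, so not Whole30-style — no
B: has coconut oil, so not coconut-free — reject
C: only beef and agar; none excluded — keep
D: has sesame, so not sesame-free — reject
E: nothing on the exclusion list — OK
F: works as a sweetener, no sesame, no coconut — OK
G: has hazelnut, so not tree-nut-free — out
H: has rice flour, so not Whole30-style — out

3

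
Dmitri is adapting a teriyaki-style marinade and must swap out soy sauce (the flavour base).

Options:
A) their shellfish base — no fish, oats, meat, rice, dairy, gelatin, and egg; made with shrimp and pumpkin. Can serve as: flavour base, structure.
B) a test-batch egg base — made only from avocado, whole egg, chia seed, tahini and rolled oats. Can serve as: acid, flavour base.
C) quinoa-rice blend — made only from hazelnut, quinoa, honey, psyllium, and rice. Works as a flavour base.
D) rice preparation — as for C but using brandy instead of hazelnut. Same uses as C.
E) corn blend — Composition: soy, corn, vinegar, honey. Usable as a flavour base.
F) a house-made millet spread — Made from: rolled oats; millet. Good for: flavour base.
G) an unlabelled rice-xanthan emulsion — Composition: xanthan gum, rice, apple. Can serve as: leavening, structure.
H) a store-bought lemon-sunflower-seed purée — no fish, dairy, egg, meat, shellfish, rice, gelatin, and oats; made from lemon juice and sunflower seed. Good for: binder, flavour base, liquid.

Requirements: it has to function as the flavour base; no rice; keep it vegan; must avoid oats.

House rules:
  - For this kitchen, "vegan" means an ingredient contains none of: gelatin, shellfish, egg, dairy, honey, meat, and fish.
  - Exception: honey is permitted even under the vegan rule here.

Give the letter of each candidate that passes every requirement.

E, H

A: has shrimp, so not vegan — reject
B: has whole egg, so not vegan; has rolled oats, so not oat-free — reject
C: has rice, so not rice-free — out
D: has rice, so not rice-free — reject
E: honey is permitted under the vegan carve-out; nothing else excluded — valid
F: has rolled oats, so not oat-free — no
G: not usable as a flavour base; has rice, so not rice-free — out
H: no rice, no oats — OK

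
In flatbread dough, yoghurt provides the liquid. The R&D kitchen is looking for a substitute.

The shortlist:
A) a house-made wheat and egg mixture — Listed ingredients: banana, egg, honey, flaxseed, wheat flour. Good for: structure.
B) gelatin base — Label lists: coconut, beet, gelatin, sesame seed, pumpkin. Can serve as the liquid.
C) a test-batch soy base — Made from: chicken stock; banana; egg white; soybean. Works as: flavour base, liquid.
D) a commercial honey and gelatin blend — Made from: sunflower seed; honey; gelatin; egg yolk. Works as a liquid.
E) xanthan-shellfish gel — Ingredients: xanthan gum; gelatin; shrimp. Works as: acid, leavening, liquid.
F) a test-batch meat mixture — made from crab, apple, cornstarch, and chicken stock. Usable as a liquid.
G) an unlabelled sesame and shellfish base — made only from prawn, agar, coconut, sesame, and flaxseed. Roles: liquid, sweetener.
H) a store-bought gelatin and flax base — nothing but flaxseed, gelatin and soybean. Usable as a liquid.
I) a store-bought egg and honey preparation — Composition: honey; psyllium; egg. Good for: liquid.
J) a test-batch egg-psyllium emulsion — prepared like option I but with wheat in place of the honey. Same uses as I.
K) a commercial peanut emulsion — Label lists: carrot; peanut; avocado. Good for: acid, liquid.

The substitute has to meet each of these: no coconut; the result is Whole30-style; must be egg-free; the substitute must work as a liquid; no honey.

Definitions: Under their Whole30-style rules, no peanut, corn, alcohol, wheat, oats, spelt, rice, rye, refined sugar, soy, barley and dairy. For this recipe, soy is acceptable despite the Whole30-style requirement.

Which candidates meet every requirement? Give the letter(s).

E, H

A: not usable as a liquid; has wheat flour, so not Whole30-style (and 2 more) — reject
B: has coconut, so not coconut-free — out
C: has egg white, so not egg-free — out
D: has egg yolk, so not egg-free; has honey, so not honey-free — reject
E: every rule checks out — OK
F: has cornstarch, so not Whole30-style — out
G: has coconut, so not coconut-free — out
H: soy is permitted under the Whole30-style carve-out; nothing else excluded — OK
I: has egg, so not egg-free; has honey, so not honey-free — no
J: has wheat, so not Whole30-style; has egg, so not egg-free — no
K: has peanut, so not Whole30-style — out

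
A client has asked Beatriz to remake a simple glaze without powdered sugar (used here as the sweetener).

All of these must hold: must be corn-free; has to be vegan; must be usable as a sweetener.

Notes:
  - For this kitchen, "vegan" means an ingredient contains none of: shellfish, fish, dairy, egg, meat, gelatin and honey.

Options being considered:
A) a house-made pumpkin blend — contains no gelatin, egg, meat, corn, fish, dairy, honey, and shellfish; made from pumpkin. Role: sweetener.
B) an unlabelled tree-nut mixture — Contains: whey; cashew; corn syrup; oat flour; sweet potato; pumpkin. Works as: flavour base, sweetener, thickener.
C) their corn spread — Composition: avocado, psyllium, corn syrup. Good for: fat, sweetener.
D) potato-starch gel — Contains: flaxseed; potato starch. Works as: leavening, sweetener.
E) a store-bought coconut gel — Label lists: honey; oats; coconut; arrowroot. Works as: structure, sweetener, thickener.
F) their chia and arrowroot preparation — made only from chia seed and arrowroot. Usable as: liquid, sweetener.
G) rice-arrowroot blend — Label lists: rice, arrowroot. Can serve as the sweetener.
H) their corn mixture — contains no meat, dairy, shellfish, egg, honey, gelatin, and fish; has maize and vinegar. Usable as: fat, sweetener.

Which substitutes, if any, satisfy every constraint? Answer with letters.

A: vegan, no corn — valid
B: has whey, so not vegan; has corn syrup, so not corn-free — no
C: has corn syrup, so not corn-free — out
D: no corn, vegan — OK
E: has honey, so not vegan — reject
F: all constraints satisfied — keep
G: works as a sweetener, vegan, no corn — OK
H: has maize, so not corn-free — no

A, D, F, G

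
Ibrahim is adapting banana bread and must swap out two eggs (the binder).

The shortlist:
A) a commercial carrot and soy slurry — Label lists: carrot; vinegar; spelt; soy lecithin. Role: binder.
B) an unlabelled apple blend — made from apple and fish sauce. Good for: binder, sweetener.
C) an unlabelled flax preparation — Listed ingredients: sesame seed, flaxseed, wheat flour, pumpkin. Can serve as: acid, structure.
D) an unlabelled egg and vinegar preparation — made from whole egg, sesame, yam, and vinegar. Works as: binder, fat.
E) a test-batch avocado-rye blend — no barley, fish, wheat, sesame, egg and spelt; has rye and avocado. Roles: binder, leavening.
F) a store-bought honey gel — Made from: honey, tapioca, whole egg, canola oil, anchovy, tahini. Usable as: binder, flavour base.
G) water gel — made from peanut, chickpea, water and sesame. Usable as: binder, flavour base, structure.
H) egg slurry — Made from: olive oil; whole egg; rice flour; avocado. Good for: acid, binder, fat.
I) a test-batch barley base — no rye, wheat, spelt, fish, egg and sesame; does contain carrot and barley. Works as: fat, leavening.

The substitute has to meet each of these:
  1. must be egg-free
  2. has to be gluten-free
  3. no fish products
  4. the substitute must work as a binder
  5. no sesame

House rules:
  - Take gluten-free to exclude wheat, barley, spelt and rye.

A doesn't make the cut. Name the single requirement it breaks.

gluten-free

usable as a binder: satisfied
gluten-free: has spelt — fails
fish-free: satisfied
sesame-free: satisfied
egg-free: satisfied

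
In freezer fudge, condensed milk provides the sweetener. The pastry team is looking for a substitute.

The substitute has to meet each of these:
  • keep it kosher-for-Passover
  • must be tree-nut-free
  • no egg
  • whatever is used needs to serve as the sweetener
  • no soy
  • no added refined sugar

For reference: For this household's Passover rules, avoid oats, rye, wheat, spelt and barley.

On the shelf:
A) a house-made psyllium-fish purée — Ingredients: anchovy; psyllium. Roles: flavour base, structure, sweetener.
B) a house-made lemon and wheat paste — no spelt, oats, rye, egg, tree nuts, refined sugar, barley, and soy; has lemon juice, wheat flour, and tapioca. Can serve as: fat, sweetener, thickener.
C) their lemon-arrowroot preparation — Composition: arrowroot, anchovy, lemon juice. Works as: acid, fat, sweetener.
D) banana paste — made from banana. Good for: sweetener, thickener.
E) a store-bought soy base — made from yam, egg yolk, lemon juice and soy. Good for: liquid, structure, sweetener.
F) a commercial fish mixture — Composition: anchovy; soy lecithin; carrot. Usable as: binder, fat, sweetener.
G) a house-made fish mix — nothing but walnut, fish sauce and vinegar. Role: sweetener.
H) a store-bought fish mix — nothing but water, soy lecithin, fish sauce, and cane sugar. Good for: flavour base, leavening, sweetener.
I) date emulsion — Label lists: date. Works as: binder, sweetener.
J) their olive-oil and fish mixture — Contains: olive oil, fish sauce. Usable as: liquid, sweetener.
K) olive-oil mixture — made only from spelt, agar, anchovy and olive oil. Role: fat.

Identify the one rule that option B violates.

usable as a sweetener: satisfied
kosher-for-Passover: has wheat flour — fails
egg-free: satisfied
soy-free: satisfied
tree-nut-free: satisfied
no-added-sugar: satisfied

kosher-for-Passover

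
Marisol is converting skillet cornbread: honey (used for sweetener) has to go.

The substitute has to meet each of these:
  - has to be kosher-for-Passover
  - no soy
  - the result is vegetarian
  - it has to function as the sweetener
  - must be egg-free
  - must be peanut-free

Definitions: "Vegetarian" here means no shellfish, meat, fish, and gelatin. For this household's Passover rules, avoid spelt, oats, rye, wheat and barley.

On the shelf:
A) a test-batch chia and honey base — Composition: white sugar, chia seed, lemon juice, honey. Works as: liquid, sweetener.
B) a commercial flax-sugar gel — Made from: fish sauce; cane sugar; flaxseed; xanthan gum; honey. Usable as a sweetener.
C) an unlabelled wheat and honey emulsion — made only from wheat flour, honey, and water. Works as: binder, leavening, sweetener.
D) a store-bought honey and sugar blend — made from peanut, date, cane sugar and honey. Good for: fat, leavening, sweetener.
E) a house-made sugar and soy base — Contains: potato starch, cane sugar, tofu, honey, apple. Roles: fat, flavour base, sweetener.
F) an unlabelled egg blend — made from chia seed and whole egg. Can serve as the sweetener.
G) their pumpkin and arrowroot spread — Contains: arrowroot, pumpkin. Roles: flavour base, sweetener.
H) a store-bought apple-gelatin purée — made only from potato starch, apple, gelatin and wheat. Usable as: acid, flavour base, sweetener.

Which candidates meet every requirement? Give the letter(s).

A: works as a sweetener, kosher-for-Passover, no peanut — keep
B: has fish sauce, so not vegetarian — out
C: has wheat flour, so not kosher-for-Passover — reject
D: has peanut, so not peanut-free — reject
E: has tofu, so not soy-free — no
F: has whole egg, so not egg-free — out
G: nothing on the exclusion list — OK
H: has gelatin, so not vegetarian; has wheat, so not kosher-for-Passover — reject

A, G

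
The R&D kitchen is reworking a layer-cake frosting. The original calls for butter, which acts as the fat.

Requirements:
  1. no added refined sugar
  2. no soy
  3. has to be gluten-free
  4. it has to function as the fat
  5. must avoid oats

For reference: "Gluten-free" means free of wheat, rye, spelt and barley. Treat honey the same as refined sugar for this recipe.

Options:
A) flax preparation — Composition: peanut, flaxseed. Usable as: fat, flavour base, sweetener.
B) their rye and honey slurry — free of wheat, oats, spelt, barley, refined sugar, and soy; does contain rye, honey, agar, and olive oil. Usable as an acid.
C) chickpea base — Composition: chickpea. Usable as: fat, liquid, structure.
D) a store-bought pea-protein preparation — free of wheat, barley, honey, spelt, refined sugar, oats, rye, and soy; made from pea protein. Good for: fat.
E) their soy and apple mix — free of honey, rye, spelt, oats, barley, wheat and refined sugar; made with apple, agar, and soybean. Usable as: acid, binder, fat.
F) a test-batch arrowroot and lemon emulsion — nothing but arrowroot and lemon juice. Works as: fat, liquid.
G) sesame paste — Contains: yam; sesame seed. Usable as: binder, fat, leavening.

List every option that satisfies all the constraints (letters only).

A, C, D, F, G

A: no oats, gluten-free — valid
B: not usable as a fat; has rye, so not gluten-free (and 1 more) — reject
C: only chickpea; none excluded — keep
D: no oats, no soy — keep
E: has soybean, so not soy-free — no
F: only lemon juice and arrowroot; none excluded — OK
G: no-added-sugar, gluten-free — keep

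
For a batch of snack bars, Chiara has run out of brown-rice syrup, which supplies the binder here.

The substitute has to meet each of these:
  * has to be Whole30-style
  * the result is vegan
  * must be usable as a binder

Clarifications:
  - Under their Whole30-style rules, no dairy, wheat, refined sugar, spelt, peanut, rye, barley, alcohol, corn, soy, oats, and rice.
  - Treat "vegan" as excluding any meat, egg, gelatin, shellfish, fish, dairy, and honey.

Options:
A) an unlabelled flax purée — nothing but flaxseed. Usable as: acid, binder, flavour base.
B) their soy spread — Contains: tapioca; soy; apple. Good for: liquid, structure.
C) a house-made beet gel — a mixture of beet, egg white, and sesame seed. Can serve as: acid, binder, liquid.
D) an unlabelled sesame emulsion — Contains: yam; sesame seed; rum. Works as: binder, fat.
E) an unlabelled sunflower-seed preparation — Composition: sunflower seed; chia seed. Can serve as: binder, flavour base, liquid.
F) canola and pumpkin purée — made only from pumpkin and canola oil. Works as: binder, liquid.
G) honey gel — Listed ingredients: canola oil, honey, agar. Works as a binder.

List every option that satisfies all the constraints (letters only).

A, E, F

A: only flaxseed; none excluded — OK
B: not usable as a binder; has soy, so not Whole30-style — out
C: has egg white, so not vegan — reject
D: has rum, so not Whole30-style — no
E: vegan, Whole30-style — keep
F: only pumpkin and canola oil; none excluded — keep
G: has honey, so not vegan — out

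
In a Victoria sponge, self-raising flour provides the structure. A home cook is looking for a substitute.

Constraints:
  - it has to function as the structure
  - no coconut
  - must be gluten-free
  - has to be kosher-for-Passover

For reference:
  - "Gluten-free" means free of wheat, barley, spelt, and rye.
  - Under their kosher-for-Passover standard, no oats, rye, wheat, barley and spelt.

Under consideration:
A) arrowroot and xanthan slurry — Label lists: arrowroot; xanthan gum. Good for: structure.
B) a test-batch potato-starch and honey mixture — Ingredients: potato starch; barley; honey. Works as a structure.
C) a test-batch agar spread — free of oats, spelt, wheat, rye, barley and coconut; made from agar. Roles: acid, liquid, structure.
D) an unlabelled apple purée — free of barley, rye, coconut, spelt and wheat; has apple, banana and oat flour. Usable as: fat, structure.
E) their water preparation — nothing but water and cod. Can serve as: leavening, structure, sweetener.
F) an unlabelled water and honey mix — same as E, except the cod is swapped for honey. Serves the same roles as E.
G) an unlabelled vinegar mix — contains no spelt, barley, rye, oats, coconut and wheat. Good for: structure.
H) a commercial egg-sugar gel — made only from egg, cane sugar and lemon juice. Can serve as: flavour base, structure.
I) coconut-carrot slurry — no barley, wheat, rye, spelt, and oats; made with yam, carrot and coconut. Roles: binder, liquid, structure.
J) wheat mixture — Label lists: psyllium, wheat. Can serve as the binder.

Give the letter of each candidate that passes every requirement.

A: every rule checks out — valid
B: has barley, so not gluten-free; has barley, so not kosher-for-Passover — no
C: every rule checks out — OK
D: has oat flour, so not kosher-for-Passover — reject
E: nothing on the exclusion list — valid
F: all constraints satisfied — valid
G: kosher-for-Passover, no coconut — keep
H: gluten-free, no coconut — keep
I: has coconut, so not coconut-free — no
J: not usable as a structure; has wheat, so not gluten-free (and 1 more) — out

A, C, E, F, G, H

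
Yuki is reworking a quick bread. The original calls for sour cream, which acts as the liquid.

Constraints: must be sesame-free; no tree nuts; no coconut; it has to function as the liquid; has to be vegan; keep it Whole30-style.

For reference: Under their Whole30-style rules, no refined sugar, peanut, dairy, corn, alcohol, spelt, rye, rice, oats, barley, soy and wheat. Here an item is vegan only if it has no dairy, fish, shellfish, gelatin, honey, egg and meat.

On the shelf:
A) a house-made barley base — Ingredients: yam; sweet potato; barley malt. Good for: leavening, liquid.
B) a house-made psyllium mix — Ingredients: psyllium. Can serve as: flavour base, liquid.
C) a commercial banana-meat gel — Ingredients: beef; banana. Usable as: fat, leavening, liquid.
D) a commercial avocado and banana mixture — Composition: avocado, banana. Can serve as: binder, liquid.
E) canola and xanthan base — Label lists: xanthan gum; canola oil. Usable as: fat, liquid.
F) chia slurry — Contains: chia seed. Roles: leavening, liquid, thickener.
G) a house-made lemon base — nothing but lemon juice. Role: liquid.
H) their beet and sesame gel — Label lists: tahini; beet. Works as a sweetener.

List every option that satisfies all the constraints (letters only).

B, D, E, F, G

A: has barley malt, so not Whole30-style — no
B: nothing on the exclusion list — OK
C: has beef, so not vegan — reject
D: no sesame, Whole30-style — keep
E: no tree nuts, no sesame — OK
F: every rule checks out — keep
G: nothing on the exclusion list — valid
H: not usable as a liquid; has tahini, so not sesame-free — no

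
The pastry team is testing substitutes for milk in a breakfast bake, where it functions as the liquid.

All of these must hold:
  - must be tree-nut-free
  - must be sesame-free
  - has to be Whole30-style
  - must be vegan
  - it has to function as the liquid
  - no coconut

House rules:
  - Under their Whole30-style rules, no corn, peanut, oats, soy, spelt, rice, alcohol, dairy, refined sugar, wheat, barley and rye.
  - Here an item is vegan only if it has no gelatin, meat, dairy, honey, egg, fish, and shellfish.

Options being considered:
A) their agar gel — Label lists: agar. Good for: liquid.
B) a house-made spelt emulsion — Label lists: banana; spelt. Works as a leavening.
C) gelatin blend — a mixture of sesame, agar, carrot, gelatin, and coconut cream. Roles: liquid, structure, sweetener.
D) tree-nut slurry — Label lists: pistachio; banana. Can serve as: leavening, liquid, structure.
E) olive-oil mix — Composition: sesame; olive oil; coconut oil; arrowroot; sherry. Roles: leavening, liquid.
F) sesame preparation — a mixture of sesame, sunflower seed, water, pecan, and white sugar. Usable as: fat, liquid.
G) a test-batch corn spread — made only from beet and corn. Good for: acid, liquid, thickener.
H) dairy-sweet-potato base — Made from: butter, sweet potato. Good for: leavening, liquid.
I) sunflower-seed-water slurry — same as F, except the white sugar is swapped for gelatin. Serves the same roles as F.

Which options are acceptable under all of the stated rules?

A

A: no sesame, Whole30-style — valid
B: not usable as a liquid; has spelt, so not Whole30-style — out
C: has gelatin, so not vegan; has coconut cream, so not coconut-free (and 1 more) — reject
D: has pistachio, so not tree-nut-free — reject
E: has sherry, so not Whole30-style; has coconut oil, so not coconut-free (and 1 more) — no
F: has white sugar, so not Whole30-style; has pecan, so not tree-nut-free (and 1 more) — reject
G: has corn, so not Whole30-style — out
H: has butter, so not Whole30-style; has butter, so not vegan — no
I: has gelatin, so not vegan; has pecan, so not tree-nut-free (and 1 more) — no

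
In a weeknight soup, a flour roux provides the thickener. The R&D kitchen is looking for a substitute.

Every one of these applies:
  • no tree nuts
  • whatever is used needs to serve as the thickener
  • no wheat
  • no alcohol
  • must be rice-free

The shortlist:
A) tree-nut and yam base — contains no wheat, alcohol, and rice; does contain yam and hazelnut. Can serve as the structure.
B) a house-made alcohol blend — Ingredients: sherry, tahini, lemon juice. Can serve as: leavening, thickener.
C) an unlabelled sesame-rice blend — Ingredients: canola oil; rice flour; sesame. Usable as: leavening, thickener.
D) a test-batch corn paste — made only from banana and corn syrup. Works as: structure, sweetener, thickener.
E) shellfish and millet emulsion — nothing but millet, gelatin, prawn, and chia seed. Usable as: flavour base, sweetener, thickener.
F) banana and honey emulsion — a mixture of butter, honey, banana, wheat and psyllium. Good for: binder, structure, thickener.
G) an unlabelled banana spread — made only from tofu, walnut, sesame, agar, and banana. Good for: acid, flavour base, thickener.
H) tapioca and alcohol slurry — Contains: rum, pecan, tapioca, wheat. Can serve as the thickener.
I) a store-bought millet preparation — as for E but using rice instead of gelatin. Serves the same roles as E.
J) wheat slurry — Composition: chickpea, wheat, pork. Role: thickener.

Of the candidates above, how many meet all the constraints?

2

A: not usable as a thickener; has hazelnut, so not tree-nut-free — out
B: has sherry, so not alcohol-free — reject
C: has rice flour, so not rice-free — reject
D: no wheat, no tree nuts — keep
E: every rule checks out — valid
F: has wheat, so not wheat-free — out
G: has walnut, so not tree-nut-free — out
H: has pecan, so not tree-nut-free; has rum, so not alcohol-free (and 1 more) — no
I: has rice, so not rice-free — no
J: has wheat, so not wheat-free — reject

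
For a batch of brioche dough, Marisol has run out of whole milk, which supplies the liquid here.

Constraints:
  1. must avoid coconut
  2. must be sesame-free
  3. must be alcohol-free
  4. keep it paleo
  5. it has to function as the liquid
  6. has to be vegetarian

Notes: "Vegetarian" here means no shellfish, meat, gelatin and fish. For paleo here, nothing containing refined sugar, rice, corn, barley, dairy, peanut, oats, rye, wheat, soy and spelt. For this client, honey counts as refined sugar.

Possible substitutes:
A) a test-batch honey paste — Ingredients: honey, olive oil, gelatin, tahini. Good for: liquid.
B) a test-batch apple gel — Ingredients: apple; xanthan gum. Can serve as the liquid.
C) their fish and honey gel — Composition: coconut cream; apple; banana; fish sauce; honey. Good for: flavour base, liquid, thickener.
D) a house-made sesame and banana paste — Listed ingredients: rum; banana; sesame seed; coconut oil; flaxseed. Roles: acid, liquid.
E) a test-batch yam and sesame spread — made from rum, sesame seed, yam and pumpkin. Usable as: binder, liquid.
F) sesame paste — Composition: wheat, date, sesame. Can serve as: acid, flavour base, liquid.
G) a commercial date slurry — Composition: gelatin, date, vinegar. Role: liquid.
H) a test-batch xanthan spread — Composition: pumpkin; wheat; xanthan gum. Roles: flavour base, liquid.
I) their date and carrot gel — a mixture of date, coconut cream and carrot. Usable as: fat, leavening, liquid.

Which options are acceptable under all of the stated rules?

B

A: has gelatin, so not vegetarian; has honey, so not paleo (and 1 more) — out
B: only apple and xanthan gum; none excluded — OK
C: has fish sauce, so not vegetarian; has honey, so not paleo (and 1 more) — no
D: has coconut oil, so not coconut-free; has rum, so not alcohol-free (and 1 more) — out
E: has rum, so not alcohol-free; has sesame seed, so not sesame-free — out
F: has wheat, so not paleo; has sesame, so not sesame-free — no
G: has gelatin, so not vegetarian — out
H: has wheat, so not paleo — out
I: has coconut cream, so not coconut-free — no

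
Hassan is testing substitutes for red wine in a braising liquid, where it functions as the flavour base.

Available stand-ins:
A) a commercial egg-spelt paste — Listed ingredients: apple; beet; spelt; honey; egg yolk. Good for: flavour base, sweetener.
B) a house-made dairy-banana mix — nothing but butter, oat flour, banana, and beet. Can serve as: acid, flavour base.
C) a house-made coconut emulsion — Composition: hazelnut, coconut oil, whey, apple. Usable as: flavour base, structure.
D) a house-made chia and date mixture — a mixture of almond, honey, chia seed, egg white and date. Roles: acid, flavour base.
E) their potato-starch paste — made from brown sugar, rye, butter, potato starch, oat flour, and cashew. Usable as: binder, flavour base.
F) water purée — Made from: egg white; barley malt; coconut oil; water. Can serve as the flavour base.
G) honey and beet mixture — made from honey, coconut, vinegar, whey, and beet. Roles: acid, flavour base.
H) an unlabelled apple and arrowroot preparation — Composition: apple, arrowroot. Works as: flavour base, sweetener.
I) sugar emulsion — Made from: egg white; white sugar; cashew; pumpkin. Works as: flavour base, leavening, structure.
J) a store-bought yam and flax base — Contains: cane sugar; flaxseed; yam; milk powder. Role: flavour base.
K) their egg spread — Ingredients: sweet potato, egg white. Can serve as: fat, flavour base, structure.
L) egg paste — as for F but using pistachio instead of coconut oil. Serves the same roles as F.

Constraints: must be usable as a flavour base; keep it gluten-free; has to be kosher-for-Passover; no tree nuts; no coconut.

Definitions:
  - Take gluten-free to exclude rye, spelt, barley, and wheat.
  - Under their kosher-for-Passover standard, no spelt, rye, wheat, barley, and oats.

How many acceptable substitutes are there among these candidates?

3

A: has spelt, so not gluten-free; has spelt, so not kosher-for-Passover — no
B: has oat flour, so not kosher-for-Passover — out
C: has coconut oil, so not coconut-free; has hazelnut, so not tree-nut-free — out
D: has almond, so not tree-nut-free — no
E: has rye, so not gluten-free; has oat flour, so not kosher-for-Passover (and 1 more) — no
F: has barley malt, so not gluten-free; has barley malt, so not kosher-for-Passover (and 1 more) — no
G: has coconut, so not coconut-free — no
H: every rule checks out — valid
I: has cashew, so not tree-nut-free — no
J: no coconut, no tree nuts — OK
K: nothing on the exclusion list — OK
L: has barley malt, so not gluten-free; has barley malt, so not kosher-for-Passover (and 1 more) — no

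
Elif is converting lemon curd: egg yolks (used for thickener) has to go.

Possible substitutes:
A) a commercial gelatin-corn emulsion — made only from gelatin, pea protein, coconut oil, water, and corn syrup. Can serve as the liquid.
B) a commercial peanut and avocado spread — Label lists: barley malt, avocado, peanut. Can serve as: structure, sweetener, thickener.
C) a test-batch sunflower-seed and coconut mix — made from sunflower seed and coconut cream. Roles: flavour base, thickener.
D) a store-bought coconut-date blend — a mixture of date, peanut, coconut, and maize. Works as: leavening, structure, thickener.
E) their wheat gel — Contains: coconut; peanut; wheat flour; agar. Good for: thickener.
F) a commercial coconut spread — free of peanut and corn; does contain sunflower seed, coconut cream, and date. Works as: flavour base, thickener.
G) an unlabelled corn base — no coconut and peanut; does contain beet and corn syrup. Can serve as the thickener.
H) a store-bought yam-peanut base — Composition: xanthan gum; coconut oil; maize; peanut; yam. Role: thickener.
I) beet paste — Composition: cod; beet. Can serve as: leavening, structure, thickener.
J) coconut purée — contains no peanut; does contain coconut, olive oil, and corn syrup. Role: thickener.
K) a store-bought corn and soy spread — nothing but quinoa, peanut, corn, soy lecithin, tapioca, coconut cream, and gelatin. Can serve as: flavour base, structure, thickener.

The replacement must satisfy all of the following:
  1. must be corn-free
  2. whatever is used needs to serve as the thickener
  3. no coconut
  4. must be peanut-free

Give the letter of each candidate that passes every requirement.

I

A: not usable as a thickener; has corn syrup, so not corn-free (and 1 more) — no
B: has peanut, so not peanut-free — out
C: has coconut cream, so not coconut-free — no
D: has maize, so not corn-free; has peanut, so not peanut-free (and 1 more) — no
E: has peanut, so not peanut-free; has coconut, so not coconut-free — out
F: has coconut cream, so not coconut-free — no
G: has corn syrup, so not corn-free — out
H: has maize, so not corn-free; has peanut, so not peanut-free (and 1 more) — reject
I: no corn, no peanut — OK
J: has corn syrup, so not corn-free; has coconut, so not coconut-free — no
K: has corn, so not corn-free; has peanut, so not peanut-free (and 1 more) — no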